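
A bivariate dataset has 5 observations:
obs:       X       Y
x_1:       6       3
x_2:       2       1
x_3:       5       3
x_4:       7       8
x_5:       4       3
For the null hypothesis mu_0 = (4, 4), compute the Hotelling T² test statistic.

Step 1 — sample mean vector:
  mean(X) = (6 + 2 + 5 + 7 + 4) / 5 = 24/5 = 4.8
  mean(Y) = (3 + 1 + 3 + 8 + 3) / 5 = 18/5 = 3.6
  x̄ = (4.8, 3.6),  deviation x̄ - mu_0 = (4.8, 3.6) - (4, 4) = (0.8, -0.4).

Step 2 — sample covariance matrix, S[i,j] = (1/(n-1)) · Σ_k (x_{k,i} - mean_i) · (x_{k,j} - mean_j), divisor n-1 = 4:
  S[X,X] = ((1.2)·(1.2) + (-2.8)·(-2.8) + (0.2)·(0.2) + (2.2)·(2.2) + (-0.8)·(-0.8)) / 4 = 14.8/4 = 3.7
  S[X,Y] = ((1.2)·(-0.6) + (-2.8)·(-2.6) + (0.2)·(-0.6) + (2.2)·(4.4) + (-0.8)·(-0.6)) / 4 = 16.6/4 = 4.15
  S[Y,Y] = ((-0.6)·(-0.6) + (-2.6)·(-2.6) + (-0.6)·(-0.6) + (4.4)·(4.4) + (-0.6)·(-0.6)) / 4 = 27.2/4 = 6.8
  S = [[3.7, 4.15],
 [4.15, 6.8]].

Step 3 — invert S. det(S) = 3.7·6.8 - (4.15)² = 7.9375.
  S^{-1} = (1/det) · [[d, -b], [-b, a]] = [[0.8567, -0.5228],
 [-0.5228, 0.4661]].

Step 4 — quadratic form (x̄ - mu_0)^T · S^{-1} · (x̄ - mu_0):
  S^{-1} · (x̄ - mu_0) = (0.8945, -0.6047),
  (x̄ - mu_0)^T · [...] = (0.8)·(0.8945) + (-0.4)·(-0.6047) = 0.9575.

Step 5 — scale by n: T² = 5 · 0.9575 = 4.7874.

T² ≈ 4.7874


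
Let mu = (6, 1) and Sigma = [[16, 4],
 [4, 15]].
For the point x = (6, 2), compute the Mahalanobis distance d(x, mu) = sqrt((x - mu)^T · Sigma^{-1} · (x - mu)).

Step 1 — centre the observation: (x - mu) = (0, 1).

Step 2 — invert Sigma. det(Sigma) = 16·15 - (4)² = 224.
  Sigma^{-1} = (1/det) · [[d, -b], [-b, a]] = [[0.067, -0.0179],
 [-0.0179, 0.0714]].

Step 3 — form the quadratic (x - mu)^T · Sigma^{-1} · (x - mu):
  Sigma^{-1} · (x - mu) = (-0.0179, 0.0714).
  (x - mu)^T · [Sigma^{-1} · (x - mu)] = (0)·(-0.0179) + (1)·(0.0714) = 0.0714.

Step 4 — take square root: d = √(0.0714) ≈ 0.2673.

d(x, mu) = √(0.0714) ≈ 0.2673


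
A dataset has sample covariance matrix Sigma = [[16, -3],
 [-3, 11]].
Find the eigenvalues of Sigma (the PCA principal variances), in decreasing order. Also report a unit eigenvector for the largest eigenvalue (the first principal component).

Step 1 — characteristic polynomial of 2×2 Sigma:
  det(Sigma - λI) = λ² - trace · λ + det = 0.
  trace = 16 + 11 = 27, det = 16·11 - (-3)² = 167.
Step 2 — discriminant:
  Δ = trace² - 4·det = 729 - 668 = 61.
Step 3 — eigenvalues:
  λ = (trace ± √Δ)/2 = (27 ± 7.8102)/2,
  λ_1 = 17.4051,  λ_2 = 9.5949.

Step 4 — unit eigenvector for λ_1: solve (Sigma - λ_1 I)v = 0. First row:
  (16 - 17.4051)·v_x + (-3)·v_y = 0, i.e. (-1.4051)·v_x + (-3)·v_y = 0,
  so v ∝ (b, λ_1 - a) = (-3, 1.4051); multiply by -1 so the first entry is positive: u = (3, -1.4051).
  ||u|| = √((3)² + (-1.4051)²) = √(10.9744) ≈ 3.3128,
  v_1 = u/||u|| ≈ (0.9056, -0.4242) (||v_1|| = 1).

λ_1 = 17.4051,  λ_2 = 9.5949;  v_1 ≈ (0.9056, -0.4242)


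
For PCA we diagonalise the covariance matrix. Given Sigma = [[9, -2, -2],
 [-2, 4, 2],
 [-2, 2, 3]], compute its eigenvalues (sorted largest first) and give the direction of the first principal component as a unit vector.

Step 1 — characteristic polynomial p(λ) = det(λI - Sigma) = λ³ - tr·λ² + c_1·λ - det, where tr = trace, c_1 = sum of the principal 2×2 minors, det = det(Sigma):
  tr = 9 + 4 + 3 = 16,
  c_1 = (9·4 - (-2)²) + (9·3 - (-2)²) + (4·3 - (2)²) = 32 + 23 + 8 = 63,
  det = 9·(4·3 - (2)²) - (-2)·((-2)·3 - (2)·(-2)) + (-2)·((-2)·(2) - 4·(-2)) = 9·(8) - (-2)·(-2) + (-2)·(4) = 60.
  So p(λ) = λ³ - 16λ² + 63λ - 60.
Step 2 — look for an integer root (rational root theorem: any rational root is an integer divisor of 60). Testing λ = 4:
  p(4) = 64 - 256 + 252 - 60 = 0  ✓
  Dividing out (λ - 4): p(λ) = (λ - 4)(λ² - 12λ + 15).
Step 3 — remaining eigenvalues from the quadratic λ² - 12λ + 15 = 0:
  Δ = 12² - 4·15 = 144 - 60 = 84,  λ = (12 ± √84)/2 = (12 ± 9.1652)/2 ≈ 10.5826 or 1.4174.
  Sorted: λ_1 = 10.5826,  λ_2 = 4,  λ_3 = 1.4174  (check: sum = 16 = tr ✓).

Step 4 — unit eigenvector for λ_1 ≈ 10.5826: v spans the null space of (Sigma - λ_1 I), whose rows are
  r_1 = (-1.5826, -2, -2),  r_2 = (-2, -6.5826, 2),  r_3 = (-2, 2, -7.5826).
  v is orthogonal to every row, so take v ∝ r_1 × r_2 = ((-2)·(2) - (-2)·(-6.5826), (-2)·(-2) - (-1.5826)·(2), (-1.5826)·(-6.5826) - (-2)·(-2)) ≈ (-17.1652, 7.1652, 6.4174).
  Rescale (multiply by -1 so the first nonzero entry is positive): u = (17.1652, -7.1652, -6.4174).
  ||u|| = √((17.1652)² + (-7.1652)² + (-6.4174)²) = √(387.1652) ≈ 19.6765,  v_1 = u/||u|| ≈ (0.8724, -0.3641, -0.3261) (||v_1|| = 1).

λ_1 = 10.5826,  λ_2 = 4,  λ_3 = 1.4174;  v_1 ≈ (0.8724, -0.3641, -0.3261)


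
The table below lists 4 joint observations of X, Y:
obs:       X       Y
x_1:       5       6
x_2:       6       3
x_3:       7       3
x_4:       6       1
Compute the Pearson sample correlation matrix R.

Step 1 — column means:
  mean(X) = (5 + 6 + 7 + 6) / 4 = 24/4 = 6
  mean(Y) = (6 + 3 + 3 + 1) / 4 = 13/4 = 3.25

Step 2 — sample variances and covariances s[i,j] = (1/(n-1)) · Σ_k (x_{k,i} - mean_i) · (x_{k,j} - mean_j), with n-1 = 3:
  s[X,X] = ((-1)·(-1) + (0)·(0) + (1)·(1) + (0)·(0)) / 3 = 2/3 = 0.6667
  s[X,Y] = ((-1)·(2.75) + (0)·(-0.25) + (1)·(-0.25) + (0)·(-2.25)) / 3 = -3/3 = -1
  s[Y,Y] = ((2.75)·(2.75) + (-0.25)·(-0.25) + (-0.25)·(-0.25) + (-2.25)·(-2.25)) / 3 = 12.75/3 = 4.25
  Sample standard deviations s_i = √(s[i,i]):
  s(X) = √(0.6667) = 0.8165
  s(Y) = √(4.25) = 2.0616

Step 3 — r_{ij} = s_{ij} / (s_i · s_j):
  r[X,X] = 1 (diagonal).
  r[X,Y] = -1 / (0.8165 · 2.0616) = -1 / 1.6833 = -0.5941
  r[Y,Y] = 1 (diagonal).

R is symmetric with unit diagonal. Assembling:

R = [[1, -0.5941],
 [-0.5941, 1]]


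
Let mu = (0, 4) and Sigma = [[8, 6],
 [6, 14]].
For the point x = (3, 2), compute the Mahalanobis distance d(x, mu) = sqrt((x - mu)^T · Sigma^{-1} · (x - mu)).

Step 1 — centre the observation: (x - mu) = (3, -2).

Step 2 — invert Sigma. det(Sigma) = 8·14 - (6)² = 76.
  Sigma^{-1} = (1/det) · [[d, -b], [-b, a]] = [[0.1842, -0.0789],
 [-0.0789, 0.1053]].

Step 3 — form the quadratic (x - mu)^T · Sigma^{-1} · (x - mu):
  Sigma^{-1} · (x - mu) = (0.7105, -0.4474).
  (x - mu)^T · [Sigma^{-1} · (x - mu)] = (3)·(0.7105) + (-2)·(-0.4474) = 3.0263.

Step 4 — take square root: d = √(3.0263) ≈ 1.7396.

d(x, mu) = √(3.0263) ≈ 1.7396


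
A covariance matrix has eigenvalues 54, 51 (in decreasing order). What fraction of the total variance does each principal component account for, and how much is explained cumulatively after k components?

Step 1 — total variance = trace(Sigma) = Σ λ_i = 54 + 51 = 105.

Step 2 — fraction explained by component i = λ_i / Σ λ:
  PC1: 54/105 = 0.5143
  PC2: 51/105 = 0.4857

Step 3 — cumulative fraction after k components = (λ_1 + ... + λ_k) / Σ λ:
  k = 1: 54/105 = 0.5143
  k = 2: (54 + 51)/105 = 105/105 = 1

Summary (fraction, with percent):

explained: PC1 0.5143 (51.43%), PC2 0.4857 (48.57%);  cumulative: 0.5143, 1


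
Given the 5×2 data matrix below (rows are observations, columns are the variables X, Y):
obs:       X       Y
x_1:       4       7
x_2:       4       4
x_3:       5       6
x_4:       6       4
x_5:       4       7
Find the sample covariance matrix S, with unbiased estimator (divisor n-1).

Step 1 — column means:
  mean(X) = (4 + 4 + 5 + 6 + 4) / 5 = 23/5 = 4.6
  mean(Y) = (7 + 4 + 6 + 4 + 7) / 5 = 28/5 = 5.6

Step 2 — sample covariance S[i,j] = (1/(n-1)) · Σ_k (x_{k,i} - mean_i) · (x_{k,j} - mean_j), with n-1 = 4.
  S[X,X] = ((-0.6)·(-0.6) + (-0.6)·(-0.6) + (0.4)·(0.4) + (1.4)·(1.4) + (-0.6)·(-0.6)) / 4 = 3.2/4 = 0.8
  S[X,Y] = ((-0.6)·(1.4) + (-0.6)·(-1.6) + (0.4)·(0.4) + (1.4)·(-1.6) + (-0.6)·(1.4)) / 4 = -2.8/4 = -0.7
  S[Y,Y] = ((1.4)·(1.4) + (-1.6)·(-1.6) + (0.4)·(0.4) + (-1.6)·(-1.6) + (1.4)·(1.4)) / 4 = 9.2/4 = 2.3

S is symmetric (S[j,i] = S[i,j]). Assembling:

S = [[0.8, -0.7],
 [-0.7, 2.3]]


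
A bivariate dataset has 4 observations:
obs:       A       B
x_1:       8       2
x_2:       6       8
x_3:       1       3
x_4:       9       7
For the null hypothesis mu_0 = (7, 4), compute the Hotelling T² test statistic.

Step 1 — sample mean vector:
  mean(A) = (8 + 6 + 1 + 9) / 4 = 24/4 = 6
  mean(B) = (2 + 8 + 3 + 7) / 4 = 20/4 = 5
  x̄ = (6, 5),  deviation x̄ - mu_0 = (6, 5) - (7, 4) = (-1, 1).

Step 2 — sample covariance matrix, S[i,j] = (1/(n-1)) · Σ_k (x_{k,i} - mean_i) · (x_{k,j} - mean_j), divisor n-1 = 3:
  S[A,A] = ((2)·(2) + (0)·(0) + (-5)·(-5) + (3)·(3)) / 3 = 38/3 = 12.6667
  S[A,B] = ((2)·(-3) + (0)·(3) + (-5)·(-2) + (3)·(2)) / 3 = 10/3 = 3.3333
  S[B,B] = ((-3)·(-3) + (3)·(3) + (-2)·(-2) + (2)·(2)) / 3 = 26/3 = 8.6667
  S = [[12.6667, 3.3333],
 [3.3333, 8.6667]].

Step 3 — invert S. det(S) = 12.6667·8.6667 - (3.3333)² = 98.6667.
  S^{-1} = (1/det) · [[d, -b], [-b, a]] = [[0.0878, -0.0338],
 [-0.0338, 0.1284]].

Step 4 — quadratic form (x̄ - mu_0)^T · S^{-1} · (x̄ - mu_0):
  S^{-1} · (x̄ - mu_0) = (-0.1216, 0.1622),
  (x̄ - mu_0)^T · [...] = (-1)·(-0.1216) + (1)·(0.1622) = 0.2838.

Step 5 — scale by n: T² = 4 · 0.2838 = 1.1351.

T² ≈ 1.1351


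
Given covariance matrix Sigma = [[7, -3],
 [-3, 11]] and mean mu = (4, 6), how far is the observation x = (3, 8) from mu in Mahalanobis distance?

Step 1 — centre the observation: (x - mu) = (-1, 2).

Step 2 — invert Sigma. det(Sigma) = 7·11 - (-3)² = 68.
  Sigma^{-1} = (1/det) · [[d, -b], [-b, a]] = [[0.1618, 0.0441],
 [0.0441, 0.1029]].

Step 3 — form the quadratic (x - mu)^T · Sigma^{-1} · (x - mu):
  Sigma^{-1} · (x - mu) = (-0.0735, 0.1618).
  (x - mu)^T · [Sigma^{-1} · (x - mu)] = (-1)·(-0.0735) + (2)·(0.1618) = 0.3971.

Step 4 — take square root: d = √(0.3971) ≈ 0.6301.

d(x, mu) = √(0.3971) ≈ 0.6301


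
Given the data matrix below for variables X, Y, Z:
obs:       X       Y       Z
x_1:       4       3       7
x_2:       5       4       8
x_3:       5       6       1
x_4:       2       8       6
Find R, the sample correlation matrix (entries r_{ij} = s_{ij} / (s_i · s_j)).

Step 1 — column means:
  mean(X) = (4 + 5 + 5 + 2) / 4 = 16/4 = 4
  mean(Y) = (3 + 4 + 6 + 8) / 4 = 21/4 = 5.25
  mean(Z) = (7 + 8 + 1 + 6) / 4 = 22/4 = 5.5

Step 2 — sample variances and covariances s[i,j] = (1/(n-1)) · Σ_k (x_{k,i} - mean_i) · (x_{k,j} - mean_j), with n-1 = 3:
  s[X,X] = ((0)·(0) + (1)·(1) + (1)·(1) + (-2)·(-2)) / 3 = 6/3 = 2
  s[X,Y] = ((0)·(-2.25) + (1)·(-1.25) + (1)·(0.75) + (-2)·(2.75)) / 3 = -6/3 = -2
  s[X,Z] = ((0)·(1.5) + (1)·(2.5) + (1)·(-4.5) + (-2)·(0.5)) / 3 = -3/3 = -1
  s[Y,Y] = ((-2.25)·(-2.25) + (-1.25)·(-1.25) + (0.75)·(0.75) + (2.75)·(2.75)) / 3 = 14.75/3 = 4.9167
  s[Y,Z] = ((-2.25)·(1.5) + (-1.25)·(2.5) + (0.75)·(-4.5) + (2.75)·(0.5)) / 3 = -8.5/3 = -2.8333
  s[Z,Z] = ((1.5)·(1.5) + (2.5)·(2.5) + (-4.5)·(-4.5) + (0.5)·(0.5)) / 3 = 29/3 = 9.6667
  Sample standard deviations s_i = √(s[i,i]):
  s(X) = √(2) = 1.4142
  s(Y) = √(4.9167) = 2.2174
  s(Z) = √(9.6667) = 3.1091

Step 3 — r_{ij} = s_{ij} / (s_i · s_j):
  r[X,X] = 1 (diagonal).
  r[X,Y] = -2 / (1.4142 · 2.2174) = -2 / 3.1358 = -0.6378
  r[X,Z] = -1 / (1.4142 · 3.1091) = -1 / 4.397 = -0.2274
  r[Y,Y] = 1 (diagonal).
  r[Y,Z] = -2.8333 / (2.2174 · 3.1091) = -2.8333 / 6.894 = -0.411
  r[Z,Z] = 1 (diagonal).

R is symmetric with unit diagonal. Assembling:

R = [[1, -0.6378, -0.2274],
 [-0.6378, 1, -0.411],
 [-0.2274, -0.411, 1]]


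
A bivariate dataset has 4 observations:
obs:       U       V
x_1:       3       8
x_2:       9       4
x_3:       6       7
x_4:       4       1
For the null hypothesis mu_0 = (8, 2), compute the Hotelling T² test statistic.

Step 1 — sample mean vector:
  mean(U) = (3 + 9 + 6 + 4) / 4 = 22/4 = 5.5
  mean(V) = (8 + 4 + 7 + 1) / 4 = 20/4 = 5
  x̄ = (5.5, 5),  deviation x̄ - mu_0 = (5.5, 5) - (8, 2) = (-2.5, 3).

Step 2 — sample covariance matrix, S[i,j] = (1/(n-1)) · Σ_k (x_{k,i} - mean_i) · (x_{k,j} - mean_j), divisor n-1 = 3:
  S[U,U] = ((-2.5)·(-2.5) + (3.5)·(3.5) + (0.5)·(0.5) + (-1.5)·(-1.5)) / 3 = 21/3 = 7
  S[U,V] = ((-2.5)·(3) + (3.5)·(-1) + (0.5)·(2) + (-1.5)·(-4)) / 3 = -4/3 = -1.3333
  S[V,V] = ((3)·(3) + (-1)·(-1) + (2)·(2) + (-4)·(-4)) / 3 = 30/3 = 10
  S = [[7, -1.3333],
 [-1.3333, 10]].

Step 3 — invert S. det(S) = 7·10 - (-1.3333)² = 68.2222.
  S^{-1} = (1/det) · [[d, -b], [-b, a]] = [[0.1466, 0.0195],
 [0.0195, 0.1026]].

Step 4 — quadratic form (x̄ - mu_0)^T · S^{-1} · (x̄ - mu_0):
  S^{-1} · (x̄ - mu_0) = (-0.3078, 0.259),
  (x̄ - mu_0)^T · [...] = (-2.5)·(-0.3078) + (3)·(0.259) = 1.5464.

Step 5 — scale by n: T² = 4 · 1.5464 = 6.1857.

T² ≈ 6.1857


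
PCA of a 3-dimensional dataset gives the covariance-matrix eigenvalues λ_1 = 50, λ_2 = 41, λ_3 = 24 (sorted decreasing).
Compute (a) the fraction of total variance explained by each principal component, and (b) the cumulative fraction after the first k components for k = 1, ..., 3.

Step 1 — total variance = trace(Sigma) = Σ λ_i = 50 + 41 + 24 = 115.

Step 2 — fraction explained by component i = λ_i / Σ λ:
  PC1: 50/115 = 0.4348
  PC2: 41/115 = 0.3565
  PC3: 24/115 = 0.2087

Step 3 — cumulative fraction after k components = (λ_1 + ... + λ_k) / Σ λ:
  k = 1: 50/115 = 0.4348
  k = 2: (50 + 41)/115 = 91/115 = 0.7913
  k = 3: (50 + 41 + 24)/115 = 115/115 = 1

Summary (fraction, with percent):

explained: PC1 0.4348 (43.48%), PC2 0.3565 (35.65%), PC3 0.2087 (20.87%);  cumulative: 0.4348, 0.7913, 1


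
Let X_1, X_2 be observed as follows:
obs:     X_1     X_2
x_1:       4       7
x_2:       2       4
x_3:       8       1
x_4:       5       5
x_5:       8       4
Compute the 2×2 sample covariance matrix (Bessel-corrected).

Step 1 — column means:
  mean(X_1) = (4 + 2 + 8 + 5 + 8) / 5 = 27/5 = 5.4
  mean(X_2) = (7 + 4 + 1 + 5 + 4) / 5 = 21/5 = 4.2

Step 2 — sample covariance S[i,j] = (1/(n-1)) · Σ_k (x_{k,i} - mean_i) · (x_{k,j} - mean_j), with n-1 = 4.
  S[X_1,X_1] = ((-1.4)·(-1.4) + (-3.4)·(-3.4) + (2.6)·(2.6) + (-0.4)·(-0.4) + (2.6)·(2.6)) / 4 = 27.2/4 = 6.8
  S[X_1,X_2] = ((-1.4)·(2.8) + (-3.4)·(-0.2) + (2.6)·(-3.2) + (-0.4)·(0.8) + (2.6)·(-0.2)) / 4 = -12.4/4 = -3.1
  S[X_2,X_2] = ((2.8)·(2.8) + (-0.2)·(-0.2) + (-3.2)·(-3.2) + (0.8)·(0.8) + (-0.2)·(-0.2)) / 4 = 18.8/4 = 4.7

S is symmetric (S[j,i] = S[i,j]). Assembling:

S = [[6.8, -3.1],
 [-3.1, 4.7]]


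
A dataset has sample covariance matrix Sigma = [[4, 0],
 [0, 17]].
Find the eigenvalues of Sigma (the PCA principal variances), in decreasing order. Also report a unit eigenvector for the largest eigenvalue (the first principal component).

Step 1 — characteristic polynomial of 2×2 Sigma:
  det(Sigma - λI) = λ² - trace · λ + det = 0.
  trace = 4 + 17 = 21, det = 4·17 - (0)² = 68.
Step 2 — discriminant:
  Δ = trace² - 4·det = 441 - 272 = 169.
Step 3 — eigenvalues:
  λ = (trace ± √Δ)/2 = (21 ± 13)/2,
  λ_1 = 17,  λ_2 = 4.

Step 4 — unit eigenvector for λ_1: Sigma is diagonal, so its eigenvectors are the coordinate axes. λ_1 = 17 is the diagonal entry on the second coordinate axis, hence
  v_1 = (0, 1) (||v_1|| = 1).

λ_1 = 17,  λ_2 = 4;  v_1 ≈ (0, 1)


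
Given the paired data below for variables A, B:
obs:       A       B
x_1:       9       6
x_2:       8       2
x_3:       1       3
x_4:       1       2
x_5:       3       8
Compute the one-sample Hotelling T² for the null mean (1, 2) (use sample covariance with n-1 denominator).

Step 1 — sample mean vector:
  mean(A) = (9 + 8 + 1 + 1 + 3) / 5 = 22/5 = 4.4
  mean(B) = (6 + 2 + 3 + 2 + 8) / 5 = 21/5 = 4.2
  x̄ = (4.4, 4.2),  deviation x̄ - mu_0 = (4.4, 4.2) - (1, 2) = (3.4, 2.2).

Step 2 — sample covariance matrix, S[i,j] = (1/(n-1)) · Σ_k (x_{k,i} - mean_i) · (x_{k,j} - mean_j), divisor n-1 = 4:
  S[A,A] = ((4.6)·(4.6) + (3.6)·(3.6) + (-3.4)·(-3.4) + (-3.4)·(-3.4) + (-1.4)·(-1.4)) / 4 = 59.2/4 = 14.8
  S[A,B] = ((4.6)·(1.8) + (3.6)·(-2.2) + (-3.4)·(-1.2) + (-3.4)·(-2.2) + (-1.4)·(3.8)) / 4 = 6.6/4 = 1.65
  S[B,B] = ((1.8)·(1.8) + (-2.2)·(-2.2) + (-1.2)·(-1.2) + (-2.2)·(-2.2) + (3.8)·(3.8)) / 4 = 28.8/4 = 7.2
  S = [[14.8, 1.65],
 [1.65, 7.2]].

Step 3 — invert S. det(S) = 14.8·7.2 - (1.65)² = 103.8375.
  S^{-1} = (1/det) · [[d, -b], [-b, a]] = [[0.0693, -0.0159],
 [-0.0159, 0.1425]].

Step 4 — quadratic form (x̄ - mu_0)^T · S^{-1} · (x̄ - mu_0):
  S^{-1} · (x̄ - mu_0) = (0.2008, 0.2595),
  (x̄ - mu_0)^T · [...] = (3.4)·(0.2008) + (2.2)·(0.2595) = 1.2537.

Step 5 — scale by n: T² = 5 · 1.2537 = 6.2684.

T² ≈ 6.2684


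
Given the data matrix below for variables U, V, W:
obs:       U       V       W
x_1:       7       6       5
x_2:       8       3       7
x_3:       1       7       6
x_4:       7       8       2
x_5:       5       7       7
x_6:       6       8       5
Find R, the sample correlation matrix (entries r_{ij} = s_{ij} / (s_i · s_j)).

Step 1 — column means:
  mean(U) = (7 + 8 + 1 + 7 + 5 + 6) / 6 = 34/6 = 5.6667
  mean(V) = (6 + 3 + 7 + 8 + 7 + 8) / 6 = 39/6 = 6.5
  mean(W) = (5 + 7 + 6 + 2 + 7 + 5) / 6 = 32/6 = 5.3333

Step 2 — sample variances and covariances s[i,j] = (1/(n-1)) · Σ_k (x_{k,i} - mean_i) · (x_{k,j} - mean_j), with n-1 = 5:
  s[U,U] = ((1.3333)·(1.3333) + (2.3333)·(2.3333) + (-4.6667)·(-4.6667) + (1.3333)·(1.3333) + (-0.6667)·(-0.6667) + (0.3333)·(0.3333)) / 5 = 31.3333/5 = 6.2667
  s[U,V] = ((1.3333)·(-0.5) + (2.3333)·(-3.5) + (-4.6667)·(0.5) + (1.3333)·(1.5) + (-0.6667)·(0.5) + (0.3333)·(1.5)) / 5 = -9/5 = -1.8
  s[U,W] = ((1.3333)·(-0.3333) + (2.3333)·(1.6667) + (-4.6667)·(0.6667) + (1.3333)·(-3.3333) + (-0.6667)·(1.6667) + (0.3333)·(-0.3333)) / 5 = -5.3333/5 = -1.0667
  s[V,V] = ((-0.5)·(-0.5) + (-3.5)·(-3.5) + (0.5)·(0.5) + (1.5)·(1.5) + (0.5)·(0.5) + (1.5)·(1.5)) / 5 = 17.5/5 = 3.5
  s[V,W] = ((-0.5)·(-0.3333) + (-3.5)·(1.6667) + (0.5)·(0.6667) + (1.5)·(-3.3333) + (0.5)·(1.6667) + (1.5)·(-0.3333)) / 5 = -10/5 = -2
  s[W,W] = ((-0.3333)·(-0.3333) + (1.6667)·(1.6667) + (0.6667)·(0.6667) + (-3.3333)·(-3.3333) + (1.6667)·(1.6667) + (-0.3333)·(-0.3333)) / 5 = 17.3333/5 = 3.4667
  Sample standard deviations s_i = √(s[i,i]):
  s(U) = √(6.2667) = 2.5033
  s(V) = √(3.5) = 1.8708
  s(W) = √(3.4667) = 1.8619

Step 3 — r_{ij} = s_{ij} / (s_i · s_j):
  r[U,U] = 1 (diagonal).
  r[U,V] = -1.8 / (2.5033 · 1.8708) = -1.8 / 4.6833 = -0.3843
  r[U,W] = -1.0667 / (2.5033 · 1.8619) = -1.0667 / 4.6609 = -0.2289
  r[V,V] = 1 (diagonal).
  r[V,W] = -2 / (1.8708 · 1.8619) = -2 / 3.4833 = -0.5742
  r[W,W] = 1 (diagonal).

R is symmetric with unit diagonal. Assembling:

R = [[1, -0.3843, -0.2289],
 [-0.3843, 1, -0.5742],
 [-0.2289, -0.5742, 1]]


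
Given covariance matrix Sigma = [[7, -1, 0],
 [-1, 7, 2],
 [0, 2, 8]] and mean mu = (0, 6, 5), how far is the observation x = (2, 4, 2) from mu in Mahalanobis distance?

Step 1 — centre the observation: (x - mu) = (2, -2, -3).

Step 2 — invert Sigma (cofactor / det for 3×3, or solve directly):
  Sigma^{-1} = [[0.1461, 0.0225, -0.0056],
 [0.0225, 0.1573, -0.0393],
 [-0.0056, -0.0393, 0.1348]].

Step 3 — form the quadratic (x - mu)^T · Sigma^{-1} · (x - mu):
  Sigma^{-1} · (x - mu) = (0.264, -0.1517, -0.3371).
  (x - mu)^T · [Sigma^{-1} · (x - mu)] = (2)·(0.264) + (-2)·(-0.1517) + (-3)·(-0.3371) = 1.8427.

Step 4 — take square root: d = √(1.8427) ≈ 1.3575.

d(x, mu) = √(1.8427) ≈ 1.3575


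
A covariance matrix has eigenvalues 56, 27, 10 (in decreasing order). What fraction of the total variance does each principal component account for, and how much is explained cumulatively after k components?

Step 1 — total variance = trace(Sigma) = Σ λ_i = 56 + 27 + 10 = 93.

Step 2 — fraction explained by component i = λ_i / Σ λ:
  PC1: 56/93 = 0.6022
  PC2: 27/93 = 0.2903
  PC3: 10/93 = 0.1075

Step 3 — cumulative fraction after k components = (λ_1 + ... + λ_k) / Σ λ:
  k = 1: 56/93 = 0.6022
  k = 2: (56 + 27)/93 = 83/93 = 0.8925
  k = 3: (56 + 27 + 10)/93 = 93/93 = 1

Summary (fraction, with percent):

explained: PC1 0.6022 (60.22%), PC2 0.2903 (29.03%), PC3 0.1075 (10.75%);  cumulative: 0.6022, 0.8925, 1


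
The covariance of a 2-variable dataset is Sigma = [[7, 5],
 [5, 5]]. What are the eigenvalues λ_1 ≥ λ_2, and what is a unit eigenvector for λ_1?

Step 1 — characteristic polynomial of 2×2 Sigma:
  det(Sigma - λI) = λ² - trace · λ + det = 0.
  trace = 7 + 5 = 12, det = 7·5 - (5)² = 10.
Step 2 — discriminant:
  Δ = trace² - 4·det = 144 - 40 = 104.
Step 3 — eigenvalues:
  λ = (trace ± √Δ)/2 = (12 ± 10.198)/2,
  λ_1 = 11.099,  λ_2 = 0.901.

Step 4 — unit eigenvector for λ_1: solve (Sigma - λ_1 I)v = 0. First row:
  (7 - 11.099)·v_x + (5)·v_y = 0, i.e. (-4.099)·v_x + (5)·v_y = 0,
  so v ∝ (b, λ_1 - a) = (5, 4.099) = u.
  ||u|| = √((5)² + (4.099)²) = √(41.802) ≈ 6.4654,
  v_1 = u/||u|| ≈ (0.7733, 0.634) (||v_1|| = 1).

λ_1 = 11.099,  λ_2 = 0.901;  v_1 ≈ (0.7733, 0.634)


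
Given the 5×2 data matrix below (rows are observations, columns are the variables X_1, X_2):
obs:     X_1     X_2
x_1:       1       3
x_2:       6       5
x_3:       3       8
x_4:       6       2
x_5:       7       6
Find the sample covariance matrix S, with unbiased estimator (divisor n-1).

Step 1 — column means:
  mean(X_1) = (1 + 6 + 3 + 6 + 7) / 5 = 23/5 = 4.6
  mean(X_2) = (3 + 5 + 8 + 2 + 6) / 5 = 24/5 = 4.8

Step 2 — sample covariance S[i,j] = (1/(n-1)) · Σ_k (x_{k,i} - mean_i) · (x_{k,j} - mean_j), with n-1 = 4.
  S[X_1,X_1] = ((-3.6)·(-3.6) + (1.4)·(1.4) + (-1.6)·(-1.6) + (1.4)·(1.4) + (2.4)·(2.4)) / 4 = 25.2/4 = 6.3
  S[X_1,X_2] = ((-3.6)·(-1.8) + (1.4)·(0.2) + (-1.6)·(3.2) + (1.4)·(-2.8) + (2.4)·(1.2)) / 4 = 0.6/4 = 0.15
  S[X_2,X_2] = ((-1.8)·(-1.8) + (0.2)·(0.2) + (3.2)·(3.2) + (-2.8)·(-2.8) + (1.2)·(1.2)) / 4 = 22.8/4 = 5.7

S is symmetric (S[j,i] = S[i,j]). Assembling:

S = [[6.3, 0.15],
 [0.15, 5.7]]


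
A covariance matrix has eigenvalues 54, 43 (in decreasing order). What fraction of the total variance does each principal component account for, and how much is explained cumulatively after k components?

Step 1 — total variance = trace(Sigma) = Σ λ_i = 54 + 43 = 97.

Step 2 — fraction explained by component i = λ_i / Σ λ:
  PC1: 54/97 = 0.5567
  PC2: 43/97 = 0.4433

Step 3 — cumulative fraction after k components = (λ_1 + ... + λ_k) / Σ λ:
  k = 1: 54/97 = 0.5567
  k = 2: (54 + 43)/97 = 97/97 = 1

Summary (fraction, with percent):

explained: PC1 0.5567 (55.67%), PC2 0.4433 (44.33%);  cumulative: 0.5567, 1


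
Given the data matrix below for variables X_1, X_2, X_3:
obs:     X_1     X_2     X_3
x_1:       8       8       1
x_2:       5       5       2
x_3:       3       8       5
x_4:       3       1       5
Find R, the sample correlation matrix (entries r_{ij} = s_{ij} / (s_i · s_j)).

Step 1 — column means:
  mean(X_1) = (8 + 5 + 3 + 3) / 4 = 19/4 = 4.75
  mean(X_2) = (8 + 5 + 8 + 1) / 4 = 22/4 = 5.5
  mean(X_3) = (1 + 2 + 5 + 5) / 4 = 13/4 = 3.25

Step 2 — sample variances and covariances s[i,j] = (1/(n-1)) · Σ_k (x_{k,i} - mean_i) · (x_{k,j} - mean_j), with n-1 = 3:
  s[X_1,X_1] = ((3.25)·(3.25) + (0.25)·(0.25) + (-1.75)·(-1.75) + (-1.75)·(-1.75)) / 3 = 16.75/3 = 5.5833
  s[X_1,X_2] = ((3.25)·(2.5) + (0.25)·(-0.5) + (-1.75)·(2.5) + (-1.75)·(-4.5)) / 3 = 11.5/3 = 3.8333
  s[X_1,X_3] = ((3.25)·(-2.25) + (0.25)·(-1.25) + (-1.75)·(1.75) + (-1.75)·(1.75)) / 3 = -13.75/3 = -4.5833
  s[X_2,X_2] = ((2.5)·(2.5) + (-0.5)·(-0.5) + (2.5)·(2.5) + (-4.5)·(-4.5)) / 3 = 33/3 = 11
  s[X_2,X_3] = ((2.5)·(-2.25) + (-0.5)·(-1.25) + (2.5)·(1.75) + (-4.5)·(1.75)) / 3 = -8.5/3 = -2.8333
  s[X_3,X_3] = ((-2.25)·(-2.25) + (-1.25)·(-1.25) + (1.75)·(1.75) + (1.75)·(1.75)) / 3 = 12.75/3 = 4.25
  Sample standard deviations s_i = √(s[i,i]):
  s(X_1) = √(5.5833) = 2.3629
  s(X_2) = √(11) = 3.3166
  s(X_3) = √(4.25) = 2.0616

Step 3 — r_{ij} = s_{ij} / (s_i · s_j):
  r[X_1,X_1] = 1 (diagonal).
  r[X_1,X_2] = 3.8333 / (2.3629 · 3.3166) = 3.8333 / 7.8369 = 0.4891
  r[X_1,X_3] = -4.5833 / (2.3629 · 2.0616) = -4.5833 / 4.8713 = -0.9409
  r[X_2,X_2] = 1 (diagonal).
  r[X_2,X_3] = -2.8333 / (3.3166 · 2.0616) = -2.8333 / 6.8374 = -0.4144
  r[X_3,X_3] = 1 (diagonal).

R is symmetric with unit diagonal. Assembling:

R = [[1, 0.4891, -0.9409],
 [0.4891, 1, -0.4144],
 [-0.9409, -0.4144, 1]]


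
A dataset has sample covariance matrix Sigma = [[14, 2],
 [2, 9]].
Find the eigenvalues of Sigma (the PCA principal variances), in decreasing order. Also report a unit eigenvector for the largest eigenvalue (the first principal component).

Step 1 — characteristic polynomial of 2×2 Sigma:
  det(Sigma - λI) = λ² - trace · λ + det = 0.
  trace = 14 + 9 = 23, det = 14·9 - (2)² = 122.
Step 2 — discriminant:
  Δ = trace² - 4·det = 529 - 488 = 41.
Step 3 — eigenvalues:
  λ = (trace ± √Δ)/2 = (23 ± 6.4031)/2,
  λ_1 = 14.7016,  λ_2 = 8.2984.

Step 4 — unit eigenvector for λ_1: solve (Sigma - λ_1 I)v = 0. First row:
  (14 - 14.7016)·v_x + (2)·v_y = 0, i.e. (-0.7016)·v_x + (2)·v_y = 0,
  so v ∝ (b, λ_1 - a) = (2, 0.7016) = u.
  ||u|| = √((2)² + (0.7016)²) = √(4.4922) ≈ 2.1195,
  v_1 = u/||u|| ≈ (0.9436, 0.331) (||v_1|| = 1).

λ_1 = 14.7016,  λ_2 = 8.2984;  v_1 ≈ (0.9436, 0.331)


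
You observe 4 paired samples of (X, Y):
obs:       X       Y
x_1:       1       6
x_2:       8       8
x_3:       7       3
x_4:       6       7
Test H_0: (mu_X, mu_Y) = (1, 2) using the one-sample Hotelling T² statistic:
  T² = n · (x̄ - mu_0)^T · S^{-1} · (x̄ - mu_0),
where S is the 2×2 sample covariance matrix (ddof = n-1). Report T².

Step 1 — sample mean vector:
  mean(X) = (1 + 8 + 7 + 6) / 4 = 22/4 = 5.5
  mean(Y) = (6 + 8 + 3 + 7) / 4 = 24/4 = 6
  x̄ = (5.5, 6),  deviation x̄ - mu_0 = (5.5, 6) - (1, 2) = (4.5, 4).

Step 2 — sample covariance matrix, S[i,j] = (1/(n-1)) · Σ_k (x_{k,i} - mean_i) · (x_{k,j} - mean_j), divisor n-1 = 3:
  S[X,X] = ((-4.5)·(-4.5) + (2.5)·(2.5) + (1.5)·(1.5) + (0.5)·(0.5)) / 3 = 29/3 = 9.6667
  S[X,Y] = ((-4.5)·(0) + (2.5)·(2) + (1.5)·(-3) + (0.5)·(1)) / 3 = 1/3 = 0.3333
  S[Y,Y] = ((0)·(0) + (2)·(2) + (-3)·(-3) + (1)·(1)) / 3 = 14/3 = 4.6667
  S = [[9.6667, 0.3333],
 [0.3333, 4.6667]].

Step 3 — invert S. det(S) = 9.6667·4.6667 - (0.3333)² = 45.
  S^{-1} = (1/det) · [[d, -b], [-b, a]] = [[0.1037, -0.0074],
 [-0.0074, 0.2148]].

Step 4 — quadratic form (x̄ - mu_0)^T · S^{-1} · (x̄ - mu_0):
  S^{-1} · (x̄ - mu_0) = (0.437, 0.8259),
  (x̄ - mu_0)^T · [...] = (4.5)·(0.437) + (4)·(0.8259) = 5.2704.

Step 5 — scale by n: T² = 4 · 5.2704 = 21.0815.

T² ≈ 21.0815


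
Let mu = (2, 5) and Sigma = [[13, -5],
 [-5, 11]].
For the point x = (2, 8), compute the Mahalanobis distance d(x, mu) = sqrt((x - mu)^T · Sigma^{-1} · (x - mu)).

Step 1 — centre the observation: (x - mu) = (0, 3).

Step 2 — invert Sigma. det(Sigma) = 13·11 - (-5)² = 118.
  Sigma^{-1} = (1/det) · [[d, -b], [-b, a]] = [[0.0932, 0.0424],
 [0.0424, 0.1102]].

Step 3 — form the quadratic (x - mu)^T · Sigma^{-1} · (x - mu):
  Sigma^{-1} · (x - mu) = (0.1271, 0.3305).
  (x - mu)^T · [Sigma^{-1} · (x - mu)] = (0)·(0.1271) + (3)·(0.3305) = 0.9915.

Step 4 — take square root: d = √(0.9915) ≈ 0.9958.

d(x, mu) = √(0.9915) ≈ 0.9958


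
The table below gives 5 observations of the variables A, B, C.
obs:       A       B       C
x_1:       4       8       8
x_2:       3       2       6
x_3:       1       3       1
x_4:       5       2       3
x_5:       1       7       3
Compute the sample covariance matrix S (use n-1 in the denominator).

Step 1 — column means:
  mean(A) = (4 + 3 + 1 + 5 + 1) / 5 = 14/5 = 2.8
  mean(B) = (8 + 2 + 3 + 2 + 7) / 5 = 22/5 = 4.4
  mean(C) = (8 + 6 + 1 + 3 + 3) / 5 = 21/5 = 4.2

Step 2 — sample covariance S[i,j] = (1/(n-1)) · Σ_k (x_{k,i} - mean_i) · (x_{k,j} - mean_j), with n-1 = 4.
  S[A,A] = ((1.2)·(1.2) + (0.2)·(0.2) + (-1.8)·(-1.8) + (2.2)·(2.2) + (-1.8)·(-1.8)) / 4 = 12.8/4 = 3.2
  S[A,B] = ((1.2)·(3.6) + (0.2)·(-2.4) + (-1.8)·(-1.4) + (2.2)·(-2.4) + (-1.8)·(2.6)) / 4 = -3.6/4 = -0.9
  S[A,C] = ((1.2)·(3.8) + (0.2)·(1.8) + (-1.8)·(-3.2) + (2.2)·(-1.2) + (-1.8)·(-1.2)) / 4 = 10.2/4 = 2.55
  S[B,B] = ((3.6)·(3.6) + (-2.4)·(-2.4) + (-1.4)·(-1.4) + (-2.4)·(-2.4) + (2.6)·(2.6)) / 4 = 33.2/4 = 8.3
  S[B,C] = ((3.6)·(3.8) + (-2.4)·(1.8) + (-1.4)·(-3.2) + (-2.4)·(-1.2) + (2.6)·(-1.2)) / 4 = 13.6/4 = 3.4
  S[C,C] = ((3.8)·(3.8) + (1.8)·(1.8) + (-3.2)·(-3.2) + (-1.2)·(-1.2) + (-1.2)·(-1.2)) / 4 = 30.8/4 = 7.7

S is symmetric (S[j,i] = S[i,j]). Assembling:

S = [[3.2, -0.9, 2.55],
 [-0.9, 8.3, 3.4],
 [2.55, 3.4, 7.7]]


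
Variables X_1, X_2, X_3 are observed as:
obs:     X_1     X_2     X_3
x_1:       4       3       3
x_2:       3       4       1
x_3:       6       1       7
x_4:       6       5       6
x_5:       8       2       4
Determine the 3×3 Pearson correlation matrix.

Step 1 — column means:
  mean(X_1) = (4 + 3 + 6 + 6 + 8) / 5 = 27/5 = 5.4
  mean(X_2) = (3 + 4 + 1 + 5 + 2) / 5 = 15/5 = 3
  mean(X_3) = (3 + 1 + 7 + 6 + 4) / 5 = 21/5 = 4.2

Step 2 — sample variances and covariances s[i,j] = (1/(n-1)) · Σ_k (x_{k,i} - mean_i) · (x_{k,j} - mean_j), with n-1 = 4:
  s[X_1,X_1] = ((-1.4)·(-1.4) + (-2.4)·(-2.4) + (0.6)·(0.6) + (0.6)·(0.6) + (2.6)·(2.6)) / 4 = 15.2/4 = 3.8
  s[X_1,X_2] = ((-1.4)·(0) + (-2.4)·(1) + (0.6)·(-2) + (0.6)·(2) + (2.6)·(-1)) / 4 = -5/4 = -1.25
  s[X_1,X_3] = ((-1.4)·(-1.2) + (-2.4)·(-3.2) + (0.6)·(2.8) + (0.6)·(1.8) + (2.6)·(-0.2)) / 4 = 11.6/4 = 2.9
  s[X_2,X_2] = ((0)·(0) + (1)·(1) + (-2)·(-2) + (2)·(2) + (-1)·(-1)) / 4 = 10/4 = 2.5
  s[X_2,X_3] = ((0)·(-1.2) + (1)·(-3.2) + (-2)·(2.8) + (2)·(1.8) + (-1)·(-0.2)) / 4 = -5/4 = -1.25
  s[X_3,X_3] = ((-1.2)·(-1.2) + (-3.2)·(-3.2) + (2.8)·(2.8) + (1.8)·(1.8) + (-0.2)·(-0.2)) / 4 = 22.8/4 = 5.7
  Sample standard deviations s_i = √(s[i,i]):
  s(X_1) = √(3.8) = 1.9494
  s(X_2) = √(2.5) = 1.5811
  s(X_3) = √(5.7) = 2.3875

Step 3 — r_{ij} = s_{ij} / (s_i · s_j):
  r[X_1,X_1] = 1 (diagonal).
  r[X_1,X_2] = -1.25 / (1.9494 · 1.5811) = -1.25 / 3.0822 = -0.4056
  r[X_1,X_3] = 2.9 / (1.9494 · 2.3875) = 2.9 / 4.654 = 0.6231
  r[X_2,X_2] = 1 (diagonal).
  r[X_2,X_3] = -1.25 / (1.5811 · 2.3875) = -1.25 / 3.7749 = -0.3311
  r[X_3,X_3] = 1 (diagonal).

R is symmetric with unit diagonal. Assembling:

R = [[1, -0.4056, 0.6231],
 [-0.4056, 1, -0.3311],
 [0.6231, -0.3311, 1]]


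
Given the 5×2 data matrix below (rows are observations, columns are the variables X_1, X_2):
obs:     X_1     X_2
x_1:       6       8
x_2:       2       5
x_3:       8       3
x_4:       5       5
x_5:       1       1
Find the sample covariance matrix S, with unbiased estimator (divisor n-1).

Step 1 — column means:
  mean(X_1) = (6 + 2 + 8 + 5 + 1) / 5 = 22/5 = 4.4
  mean(X_2) = (8 + 5 + 3 + 5 + 1) / 5 = 22/5 = 4.4

Step 2 — sample covariance S[i,j] = (1/(n-1)) · Σ_k (x_{k,i} - mean_i) · (x_{k,j} - mean_j), with n-1 = 4.
  S[X_1,X_1] = ((1.6)·(1.6) + (-2.4)·(-2.4) + (3.6)·(3.6) + (0.6)·(0.6) + (-3.4)·(-3.4)) / 4 = 33.2/4 = 8.3
  S[X_1,X_2] = ((1.6)·(3.6) + (-2.4)·(0.6) + (3.6)·(-1.4) + (0.6)·(0.6) + (-3.4)·(-3.4)) / 4 = 11.2/4 = 2.8
  S[X_2,X_2] = ((3.6)·(3.6) + (0.6)·(0.6) + (-1.4)·(-1.4) + (0.6)·(0.6) + (-3.4)·(-3.4)) / 4 = 27.2/4 = 6.8

S is symmetric (S[j,i] = S[i,j]). Assembling:

S = [[8.3, 2.8],
 [2.8, 6.8]]


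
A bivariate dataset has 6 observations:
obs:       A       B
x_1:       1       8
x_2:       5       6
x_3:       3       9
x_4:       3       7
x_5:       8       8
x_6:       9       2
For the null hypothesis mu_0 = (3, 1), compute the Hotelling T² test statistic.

Step 1 — sample mean vector:
  mean(A) = (1 + 5 + 3 + 3 + 8 + 9) / 6 = 29/6 = 4.8333
  mean(B) = (8 + 6 + 9 + 7 + 8 + 2) / 6 = 40/6 = 6.6667
  x̄ = (4.8333, 6.6667),  deviation x̄ - mu_0 = (4.8333, 6.6667) - (3, 1) = (1.8333, 5.6667).

Step 2 — sample covariance matrix, S[i,j] = (1/(n-1)) · Σ_k (x_{k,i} - mean_i) · (x_{k,j} - mean_j), divisor n-1 = 5:
  S[A,A] = ((-3.8333)·(-3.8333) + (0.1667)·(0.1667) + (-1.8333)·(-1.8333) + (-1.8333)·(-1.8333) + (3.1667)·(3.1667) + (4.1667)·(4.1667)) / 5 = 48.8333/5 = 9.7667
  S[A,B] = ((-3.8333)·(1.3333) + (0.1667)·(-0.6667) + (-1.8333)·(2.3333) + (-1.8333)·(0.3333) + (3.1667)·(1.3333) + (4.1667)·(-4.6667)) / 5 = -25.3333/5 = -5.0667
  S[B,B] = ((1.3333)·(1.3333) + (-0.6667)·(-0.6667) + (2.3333)·(2.3333) + (0.3333)·(0.3333) + (1.3333)·(1.3333) + (-4.6667)·(-4.6667)) / 5 = 31.3333/5 = 6.2667
  S = [[9.7667, -5.0667],
 [-5.0667, 6.2667]].

Step 3 — invert S. det(S) = 9.7667·6.2667 - (-5.0667)² = 35.5333.
  S^{-1} = (1/det) · [[d, -b], [-b, a]] = [[0.1764, 0.1426],
 [0.1426, 0.2749]].

Step 4 — quadratic form (x̄ - mu_0)^T · S^{-1} · (x̄ - mu_0):
  S^{-1} · (x̄ - mu_0) = (1.1313, 1.8189),
  (x̄ - mu_0)^T · [...] = (1.8333)·(1.1313) + (5.6667)·(1.8189) = 12.3815.

Step 5 — scale by n: T² = 6 · 12.3815 = 74.2889.

T² ≈ 74.2889


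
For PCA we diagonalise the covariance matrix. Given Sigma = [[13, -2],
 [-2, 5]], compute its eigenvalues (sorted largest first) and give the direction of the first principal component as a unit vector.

Step 1 — characteristic polynomial of 2×2 Sigma:
  det(Sigma - λI) = λ² - trace · λ + det = 0.
  trace = 13 + 5 = 18, det = 13·5 - (-2)² = 61.
Step 2 — discriminant:
  Δ = trace² - 4·det = 324 - 244 = 80.
Step 3 — eigenvalues:
  λ = (trace ± √Δ)/2 = (18 ± 8.9443)/2,
  λ_1 = 13.4721,  λ_2 = 4.5279.

Step 4 — unit eigenvector for λ_1: solve (Sigma - λ_1 I)v = 0. First row:
  (13 - 13.4721)·v_x + (-2)·v_y = 0, i.e. (-0.4721)·v_x + (-2)·v_y = 0,
  so v ∝ (b, λ_1 - a) = (-2, 0.4721); multiply by -1 so the first entry is positive: u = (2, -0.4721).
  ||u|| = √((2)² + (-0.4721)²) = √(4.2229) ≈ 2.055,
  v_1 = u/||u|| ≈ (0.9732, -0.2298) (||v_1|| = 1).

λ_1 = 13.4721,  λ_2 = 4.5279;  v_1 ≈ (0.9732, -0.2298)


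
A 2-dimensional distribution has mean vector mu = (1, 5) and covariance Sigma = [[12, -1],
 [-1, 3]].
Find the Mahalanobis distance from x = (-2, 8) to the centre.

Step 1 — centre the observation: (x - mu) = (-3, 3).

Step 2 — invert Sigma. det(Sigma) = 12·3 - (-1)² = 35.
  Sigma^{-1} = (1/det) · [[d, -b], [-b, a]] = [[0.0857, 0.0286],
 [0.0286, 0.3429]].

Step 3 — form the quadratic (x - mu)^T · Sigma^{-1} · (x - mu):
  Sigma^{-1} · (x - mu) = (-0.1714, 0.9429).
  (x - mu)^T · [Sigma^{-1} · (x - mu)] = (-3)·(-0.1714) + (3)·(0.9429) = 3.3429.

Step 4 — take square root: d = √(3.3429) ≈ 1.8283.

d(x, mu) = √(3.3429) ≈ 1.8283


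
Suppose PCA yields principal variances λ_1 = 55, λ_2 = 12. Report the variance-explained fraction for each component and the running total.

Step 1 — total variance = trace(Sigma) = Σ λ_i = 55 + 12 = 67.

Step 2 — fraction explained by component i = λ_i / Σ λ:
  PC1: 55/67 = 0.8209
  PC2: 12/67 = 0.1791

Step 3 — cumulative fraction after k components = (λ_1 + ... + λ_k) / Σ λ:
  k = 1: 55/67 = 0.8209
  k = 2: (55 + 12)/67 = 67/67 = 1

Summary (fraction, with percent):

explained: PC1 0.8209 (82.09%), PC2 0.1791 (17.91%);  cumulative: 0.8209, 1


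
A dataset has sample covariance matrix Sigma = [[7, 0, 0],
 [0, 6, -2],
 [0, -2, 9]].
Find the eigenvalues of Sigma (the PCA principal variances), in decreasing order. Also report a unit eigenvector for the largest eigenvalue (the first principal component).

Step 1 — characteristic polynomial p(λ) = det(λI - Sigma) = λ³ - tr·λ² + c_1·λ - det, where tr = trace, c_1 = sum of the principal 2×2 minors, det = det(Sigma):
  tr = 7 + 6 + 9 = 22,
  c_1 = (7·6 - (0)²) + (7·9 - (0)²) + (6·9 - (-2)²) = 42 + 63 + 50 = 155,
  det = 7·(6·9 - (-2)²) - (0)·((0)·9 - (-2)·(0)) + (0)·((0)·(-2) - 6·(0)) = 7·(50) - (0)·(0) + (0)·(0) = 350.
  So p(λ) = λ³ - 22λ² + 155λ - 350.
Step 2 — look for an integer root (rational root theorem: any rational root is an integer divisor of 350). Testing λ = 5:
  p(5) = 125 - 550 + 775 - 350 = 0  ✓
  Dividing out (λ - 5): p(λ) = (λ - 5)(λ² - 17λ + 70).
Step 3 — remaining eigenvalues from the quadratic λ² - 17λ + 70 = 0:
  Δ = 17² - 4·70 = 289 - 280 = 9,  λ = (17 ± √9)/2 = (17 ± 3)/2 = 10 or 7.
  Sorted: λ_1 = 10,  λ_2 = 7,  λ_3 = 5  (check: sum = 22 = tr ✓).

Step 4 — unit eigenvector for λ_1 = 10: v spans the null space of (Sigma - λ_1 I), whose rows are
  r_1 = (-3, 0, 0),  r_2 = (0, -4, -2),  r_3 = (0, -2, -1).
  v is orthogonal to every row, so take v ∝ r_1 × r_2 = ((0)·(-2) - (0)·(-4), (0)·(0) - (-3)·(-2), (-3)·(-4) - (0)·(0)) = (0, -6, 12).
  Rescale (divide by 6; multiply by -1 so the first nonzero entry is positive): u = (0, 1, -2).
  ||u|| = √((0)² + (1)² + (-2)²) = √(5) ≈ 2.2361,  v_1 = u/||u|| ≈ (0, 0.4472, -0.8944) (||v_1|| = 1).

λ_1 = 10,  λ_2 = 7,  λ_3 = 5;  v_1 ≈ (0, 0.4472, -0.8944)


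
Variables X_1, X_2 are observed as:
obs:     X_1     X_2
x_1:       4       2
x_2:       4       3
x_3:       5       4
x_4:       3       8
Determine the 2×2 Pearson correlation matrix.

Step 1 — column means:
  mean(X_1) = (4 + 4 + 5 + 3) / 4 = 16/4 = 4
  mean(X_2) = (2 + 3 + 4 + 8) / 4 = 17/4 = 4.25

Step 2 — sample variances and covariances s[i,j] = (1/(n-1)) · Σ_k (x_{k,i} - mean_i) · (x_{k,j} - mean_j), with n-1 = 3:
  s[X_1,X_1] = ((0)·(0) + (0)·(0) + (1)·(1) + (-1)·(-1)) / 3 = 2/3 = 0.6667
  s[X_1,X_2] = ((0)·(-2.25) + (0)·(-1.25) + (1)·(-0.25) + (-1)·(3.75)) / 3 = -4/3 = -1.3333
  s[X_2,X_2] = ((-2.25)·(-2.25) + (-1.25)·(-1.25) + (-0.25)·(-0.25) + (3.75)·(3.75)) / 3 = 20.75/3 = 6.9167
  Sample standard deviations s_i = √(s[i,i]):
  s(X_1) = √(0.6667) = 0.8165
  s(X_2) = √(6.9167) = 2.63

Step 3 — r_{ij} = s_{ij} / (s_i · s_j):
  r[X_1,X_1] = 1 (diagonal).
  r[X_1,X_2] = -1.3333 / (0.8165 · 2.63) = -1.3333 / 2.1473 = -0.6209
  r[X_2,X_2] = 1 (diagonal).

R is symmetric with unit diagonal. Assembling:

R = [[1, -0.6209],
 [-0.6209, 1]]


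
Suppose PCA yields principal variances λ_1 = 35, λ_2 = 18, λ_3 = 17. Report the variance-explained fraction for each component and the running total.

Step 1 — total variance = trace(Sigma) = Σ λ_i = 35 + 18 + 17 = 70.

Step 2 — fraction explained by component i = λ_i / Σ λ:
  PC1: 35/70 = 0.5
  PC2: 18/70 = 0.2571
  PC3: 17/70 = 0.2429

Step 3 — cumulative fraction after k components = (λ_1 + ... + λ_k) / Σ λ:
  k = 1: 35/70 = 0.5
  k = 2: (35 + 18)/70 = 53/70 = 0.7571
  k = 3: (35 + 18 + 17)/70 = 70/70 = 1

Summary (fraction, with percent):

explained: PC1 0.5 (50%), PC2 0.2571 (25.71%), PC3 0.2429 (24.29%);  cumulative: 0.5, 0.7571, 1


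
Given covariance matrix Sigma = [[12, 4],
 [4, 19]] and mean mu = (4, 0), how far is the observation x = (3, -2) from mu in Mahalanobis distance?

Step 1 — centre the observation: (x - mu) = (-1, -2).

Step 2 — invert Sigma. det(Sigma) = 12·19 - (4)² = 212.
  Sigma^{-1} = (1/det) · [[d, -b], [-b, a]] = [[0.0896, -0.0189],
 [-0.0189, 0.0566]].

Step 3 — form the quadratic (x - mu)^T · Sigma^{-1} · (x - mu):
  Sigma^{-1} · (x - mu) = (-0.0519, -0.0943).
  (x - mu)^T · [Sigma^{-1} · (x - mu)] = (-1)·(-0.0519) + (-2)·(-0.0943) = 0.2406.

Step 4 — take square root: d = √(0.2406) ≈ 0.4905.

d(x, mu) = √(0.2406) ≈ 0.4905


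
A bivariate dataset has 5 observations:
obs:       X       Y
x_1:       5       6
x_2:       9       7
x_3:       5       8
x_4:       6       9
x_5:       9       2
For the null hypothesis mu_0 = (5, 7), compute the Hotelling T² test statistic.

Step 1 — sample mean vector:
  mean(X) = (5 + 9 + 5 + 6 + 9) / 5 = 34/5 = 6.8
  mean(Y) = (6 + 7 + 8 + 9 + 2) / 5 = 32/5 = 6.4
  x̄ = (6.8, 6.4),  deviation x̄ - mu_0 = (6.8, 6.4) - (5, 7) = (1.8, -0.6).

Step 2 — sample covariance matrix, S[i,j] = (1/(n-1)) · Σ_k (x_{k,i} - mean_i) · (x_{k,j} - mean_j), divisor n-1 = 4:
  S[X,X] = ((-1.8)·(-1.8) + (2.2)·(2.2) + (-1.8)·(-1.8) + (-0.8)·(-0.8) + (2.2)·(2.2)) / 4 = 16.8/4 = 4.2
  S[X,Y] = ((-1.8)·(-0.4) + (2.2)·(0.6) + (-1.8)·(1.6) + (-0.8)·(2.6) + (2.2)·(-4.4)) / 4 = -12.6/4 = -3.15
  S[Y,Y] = ((-0.4)·(-0.4) + (0.6)·(0.6) + (1.6)·(1.6) + (2.6)·(2.6) + (-4.4)·(-4.4)) / 4 = 29.2/4 = 7.3
  S = [[4.2, -3.15],
 [-3.15, 7.3]].

Step 3 — invert S. det(S) = 4.2·7.3 - (-3.15)² = 20.7375.
  S^{-1} = (1/det) · [[d, -b], [-b, a]] = [[0.352, 0.1519],
 [0.1519, 0.2025]].

Step 4 — quadratic form (x̄ - mu_0)^T · S^{-1} · (x̄ - mu_0):
  S^{-1} · (x̄ - mu_0) = (0.5425, 0.1519),
  (x̄ - mu_0)^T · [...] = (1.8)·(0.5425) + (-0.6)·(0.1519) = 0.8854.

Step 5 — scale by n: T² = 5 · 0.8854 = 4.4268.

T² ≈ 4.4268
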